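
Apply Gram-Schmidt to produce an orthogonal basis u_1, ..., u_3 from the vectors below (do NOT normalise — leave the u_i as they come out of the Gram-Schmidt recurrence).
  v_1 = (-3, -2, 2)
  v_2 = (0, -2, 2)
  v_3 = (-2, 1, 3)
Orthogonal basis:
  u_1 = (-3, -2, 2)
  u_2 = (24/17, -18/17, 18/17)
  u_3 = (0, 2, 2)

Apply the Gram-Schmidt recurrence
  u_1 = v_1
  u_i = v_i − Σ_{j<i} ((v_i · u_j) / (u_j · u_j)) · u_j.

Step by step this gives:
  u_1 = (-3, -2, 2)
  u_2 = (24/17, -18/17, 18/17)
  u_3 = (0, 2, 2)

Orthogonality check:
  u_2 · u_1 = 0 (should be 0)
  u_3 · u_1 = 0 (should be 0)
  u_3 · u_2 = 0 (should be 0)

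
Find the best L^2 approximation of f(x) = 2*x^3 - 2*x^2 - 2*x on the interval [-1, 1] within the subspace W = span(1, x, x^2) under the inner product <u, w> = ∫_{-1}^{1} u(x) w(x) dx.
g(x) = -2*x^2 - 4*x/5

The best approximation g ∈ W is the orthogonal projection of f onto W. Writing g = a_0 + a_1 x + a_2 x^2, the coefficients solve the normal equations G · a = b where
  G_{ij} = <φ_i, φ_j> and b_i = <f, φ_i>, with φ_0 = 1, φ_1 = x, φ_2 = x^2.
G =
  [2, 0, 2/3]
  [0, 2/3, 0]
  [2/3, 0, 2/5],
b = (-4/3, -8/15, -4/5).
Solving gives a_0 = 0, a_1 = -4/5, a_2 = -2, so
  g(x) = -2*x^2 - 4*x/5.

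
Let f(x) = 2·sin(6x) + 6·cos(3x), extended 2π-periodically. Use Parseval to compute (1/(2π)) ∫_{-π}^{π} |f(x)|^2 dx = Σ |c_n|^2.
Σ |c_n|^2 = 20

Expand |f|^2 and use orthogonality of {sin(nx), cos(mx)} on [-π, π]:
  ∫_{-π}^{π} sin(nx)^2 dx = π, ∫ cos(mx)^2 dx = π, and cross terms integrate to 0.
So ∫_{-π}^{π} f(x)^2 dx = 2^2 · π + 6^2 · π = (4 + 36)π.
Divide by 2π: (4 + 36)/2 = 20.
By Parseval, this equals Σ |c_n|^2.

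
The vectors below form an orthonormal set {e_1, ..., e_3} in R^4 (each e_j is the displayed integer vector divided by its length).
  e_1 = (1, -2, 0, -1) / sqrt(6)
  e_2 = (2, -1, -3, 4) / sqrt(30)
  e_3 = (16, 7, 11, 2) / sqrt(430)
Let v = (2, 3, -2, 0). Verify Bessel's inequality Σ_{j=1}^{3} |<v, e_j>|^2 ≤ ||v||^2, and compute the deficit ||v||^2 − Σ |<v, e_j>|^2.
Σ |<v, e_j>|^2 = 281/43; ||v||^2 = 17; deficit = 450/43

Write each e_j = u_j / sqrt(<u_j, u_j>) where u_j is the displayed integer vector. Then <v, e_j> = <v, u_j> / sqrt(<u_j, u_j>), so |<v, e_j>|^2 = <v, u_j>^2 / <u_j, u_j>.
Coefficients: <v, e_1> = -4/sqrt(6), <v, e_2> = 7/sqrt(30), <v, e_3> = 31/sqrt(430).
Square and sum: Σ |<v, e_j>|^2 = 281/43.
Compute ||v||^2 = v·v = 17.
Deficit = 17 − 281/43 = 450/43 ≥ 0, confirming Bessel's inequality. (The deficit equals ||v − Σ <v,e_j> e_j||^2, the squared distance from v to span{e_j}.)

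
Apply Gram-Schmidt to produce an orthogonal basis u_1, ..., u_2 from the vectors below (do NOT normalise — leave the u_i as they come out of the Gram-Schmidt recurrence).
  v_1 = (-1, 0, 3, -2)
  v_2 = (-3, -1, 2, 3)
Orthogonal basis:
  u_1 = (-1, 0, 3, -2)
  u_2 = (-39/14, -1, 19/14, 24/7)

Apply the Gram-Schmidt recurrence
  u_1 = v_1
  u_i = v_i − Σ_{j<i} ((v_i · u_j) / (u_j · u_j)) · u_j.

Step by step this gives:
  u_1 = (-1, 0, 3, -2)
  u_2 = (-39/14, -1, 19/14, 24/7)

Orthogonality check:
  u_2 · u_1 = 0 (should be 0)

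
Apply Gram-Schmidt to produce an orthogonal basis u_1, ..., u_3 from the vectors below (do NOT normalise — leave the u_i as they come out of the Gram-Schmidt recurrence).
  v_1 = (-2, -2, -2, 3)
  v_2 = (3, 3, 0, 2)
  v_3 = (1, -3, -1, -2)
Orthogonal basis:
  u_1 = (-2, -2, -2, 3)
  u_2 = (17/7, 17/7, -4/7, 20/7)
  u_3 = (156/71, -128/71, -91/71, -42/71)

Apply the Gram-Schmidt recurrence
  u_1 = v_1
  u_i = v_i − Σ_{j<i} ((v_i · u_j) / (u_j · u_j)) · u_j.

Step by step this gives:
  u_1 = (-2, -2, -2, 3)
  u_2 = (17/7, 17/7, -4/7, 20/7)
  u_3 = (156/71, -128/71, -91/71, -42/71)

Orthogonality check:
  u_2 · u_1 = 0 (should be 0)
  u_3 · u_1 = 0 (should be 0)
  u_3 · u_2 = 0 (should be 0)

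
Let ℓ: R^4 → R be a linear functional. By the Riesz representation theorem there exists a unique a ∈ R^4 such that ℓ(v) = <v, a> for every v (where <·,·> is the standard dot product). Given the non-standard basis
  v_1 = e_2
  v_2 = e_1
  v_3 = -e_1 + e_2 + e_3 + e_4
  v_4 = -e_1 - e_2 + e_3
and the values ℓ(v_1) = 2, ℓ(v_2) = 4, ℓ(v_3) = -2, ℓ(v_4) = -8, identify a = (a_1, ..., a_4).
a = (4, 2, -2, 2)

Write a = (a_1, ..., a_4) in the standard basis. For each basis vector v_i, ℓ(v_i) = <v_i, a> is a linear equation in the a_j's. Collect the n equations into a matrix system V a = ℓ, where row i of V is v_i (expressed in the standard basis). Since V is invertible (lower-triangular with 1s on the diagonal, up to permutation), solve by back-substitution:
  V =
[[0, 1, 0, 0],
 [1, 0, 0, 0],
 [-1, 1, 1, 1],
 [-1, -1, 1, 0]]
  V a = (2, 4, -2, -8)
Solving gives a = (4, 2, -2, 2).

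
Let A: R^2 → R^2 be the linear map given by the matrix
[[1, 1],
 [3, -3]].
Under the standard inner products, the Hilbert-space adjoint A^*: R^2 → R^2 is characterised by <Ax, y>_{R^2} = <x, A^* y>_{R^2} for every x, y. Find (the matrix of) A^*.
A^* = A^T =
[[1, 3],
 [1, -3]]

For real matrices with standard dot products, the defining identity <Ax, y> = <x, A^* y> gives (Ax)^T y = x^T (A^*) y, i.e. x^T A^T y = x^T (A^*) y. Since this holds for all x, y, we must have A^* = A^T. Therefore
A^* =
[[1, 3],
 [1, -3]].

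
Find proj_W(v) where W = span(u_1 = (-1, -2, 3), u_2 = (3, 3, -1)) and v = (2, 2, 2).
proj_W(v) = (150/61, 90/61, 110/61)

Set up U = [u_1 | ... | u_2] ∈ R^(3×2). The projector onto W = col(U) is P = U (U^T U)^(-1) U^T.
Compute U^T U =
  [14, -12]
  [-12, 19],
and U^T v = (0, 10).
Solve U^T U · c = U^T v for the coefficients: c = (60/61, 70/61). The projection is proj_W(v) = U c.
Check: (v - proj_W(v)) · u_1 = 0  (should be 0).
Check: (v - proj_W(v)) · u_2 = 0  (should be 0).
Result: proj_W(v) = (150/61, 90/61, 110/61).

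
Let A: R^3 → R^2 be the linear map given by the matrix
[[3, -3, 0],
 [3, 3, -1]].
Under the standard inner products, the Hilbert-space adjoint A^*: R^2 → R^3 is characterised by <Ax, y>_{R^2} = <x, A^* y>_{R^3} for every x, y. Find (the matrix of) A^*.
A^* = A^T =
[[3, 3],
 [-3, 3],
 [0, -1]]

For real matrices with standard dot products, the defining identity <Ax, y> = <x, A^* y> gives (Ax)^T y = x^T (A^*) y, i.e. x^T A^T y = x^T (A^*) y. Since this holds for all x, y, we must have A^* = A^T. Therefore
A^* =
[[3, 3],
 [-3, 3],
 [0, -1]].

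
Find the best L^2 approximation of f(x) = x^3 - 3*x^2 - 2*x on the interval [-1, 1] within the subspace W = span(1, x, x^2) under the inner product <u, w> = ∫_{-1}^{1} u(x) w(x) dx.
g(x) = -3*x^2 - 7*x/5

The best approximation g ∈ W is the orthogonal projection of f onto W. Writing g = a_0 + a_1 x + a_2 x^2, the coefficients solve the normal equations G · a = b where
  G_{ij} = <φ_i, φ_j> and b_i = <f, φ_i>, with φ_0 = 1, φ_1 = x, φ_2 = x^2.
G =
  [2, 0, 2/3]
  [0, 2/3, 0]
  [2/3, 0, 2/5],
b = (-2, -14/15, -6/5).
Solving gives a_0 = 0, a_1 = -7/5, a_2 = -3, so
  g(x) = -3*x^2 - 7*x/5.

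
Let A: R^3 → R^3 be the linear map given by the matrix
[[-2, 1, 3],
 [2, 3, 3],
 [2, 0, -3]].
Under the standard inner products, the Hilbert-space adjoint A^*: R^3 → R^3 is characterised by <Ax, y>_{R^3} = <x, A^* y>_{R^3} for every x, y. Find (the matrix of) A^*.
A^* = A^T =
[[-2, 2, 2],
 [1, 3, 0],
 [3, 3, -3]]

For real matrices with standard dot products, the defining identity <Ax, y> = <x, A^* y> gives (Ax)^T y = x^T (A^*) y, i.e. x^T A^T y = x^T (A^*) y. Since this holds for all x, y, we must have A^* = A^T. Therefore
A^* =
[[-2, 2, 2],
 [1, 3, 0],
 [3, 3, -3]].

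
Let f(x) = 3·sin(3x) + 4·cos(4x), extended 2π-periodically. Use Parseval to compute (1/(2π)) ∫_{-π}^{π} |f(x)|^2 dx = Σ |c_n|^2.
Σ |c_n|^2 = 25/2

Expand |f|^2 and use orthogonality of {sin(nx), cos(mx)} on [-π, π]:
  ∫_{-π}^{π} sin(nx)^2 dx = π, ∫ cos(mx)^2 dx = π, and cross terms integrate to 0.
So ∫_{-π}^{π} f(x)^2 dx = 3^2 · π + 4^2 · π = (9 + 16)π.
Divide by 2π: (9 + 16)/2 = 25/2.
By Parseval, this equals Σ |c_n|^2.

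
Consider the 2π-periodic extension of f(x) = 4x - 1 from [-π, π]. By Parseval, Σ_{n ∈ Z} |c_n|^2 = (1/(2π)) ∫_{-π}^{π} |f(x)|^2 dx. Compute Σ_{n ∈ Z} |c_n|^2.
Σ |c_n|^2 = 16π^2/3 + 1

Expand and integrate term by term over [-π, π]:
  ∫ (4x)^2 dx = 16·(2π^3/3); ∫ 2·4·(-1)·x dx = 0 (odd integrand); ∫ (-1)^2 dx = 1·2π.
So (1/(2π)) ∫_{-π}^{π} (4x - 1)^2 dx = 16π^2/3 + 1 = 16π^2/3 + 1.
Parseval ⇒ Σ |c_n|^2 = 16π^2/3 + 1.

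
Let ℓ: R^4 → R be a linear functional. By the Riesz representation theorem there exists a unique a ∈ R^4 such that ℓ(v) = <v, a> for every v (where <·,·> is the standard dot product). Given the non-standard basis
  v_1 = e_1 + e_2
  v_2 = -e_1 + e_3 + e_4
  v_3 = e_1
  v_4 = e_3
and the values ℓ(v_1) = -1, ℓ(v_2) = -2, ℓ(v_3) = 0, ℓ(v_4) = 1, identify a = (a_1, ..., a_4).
a = (0, -1, 1, -3)

Write a = (a_1, ..., a_4) in the standard basis. For each basis vector v_i, ℓ(v_i) = <v_i, a> is a linear equation in the a_j's. Collect the n equations into a matrix system V a = ℓ, where row i of V is v_i (expressed in the standard basis). Since V is invertible (lower-triangular with 1s on the diagonal, up to permutation), solve by back-substitution:
  V =
[[1, 1, 0, 0],
 [-1, 0, 1, 1],
 [1, 0, 0, 0],
 [0, 0, 1, 0]]
  V a = (-1, -2, 0, 1)
Solving gives a = (0, -1, 1, -3).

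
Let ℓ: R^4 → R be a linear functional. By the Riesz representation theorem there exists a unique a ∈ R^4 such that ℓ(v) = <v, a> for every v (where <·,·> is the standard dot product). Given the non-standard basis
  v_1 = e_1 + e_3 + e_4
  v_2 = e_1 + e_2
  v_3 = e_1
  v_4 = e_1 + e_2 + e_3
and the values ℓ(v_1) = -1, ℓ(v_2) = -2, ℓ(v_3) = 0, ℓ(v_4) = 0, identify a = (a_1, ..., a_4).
a = (0, -2, 2, -3)

Write a = (a_1, ..., a_4) in the standard basis. For each basis vector v_i, ℓ(v_i) = <v_i, a> is a linear equation in the a_j's. Collect the n equations into a matrix system V a = ℓ, where row i of V is v_i (expressed in the standard basis). Since V is invertible (lower-triangular with 1s on the diagonal, up to permutation), solve by back-substitution:
  V =
[[1, 0, 1, 1],
 [1, 1, 0, 0],
 [1, 0, 0, 0],
 [1, 1, 1, 0]]
  V a = (-1, -2, 0, 0)
Solving gives a = (0, -2, 2, -3).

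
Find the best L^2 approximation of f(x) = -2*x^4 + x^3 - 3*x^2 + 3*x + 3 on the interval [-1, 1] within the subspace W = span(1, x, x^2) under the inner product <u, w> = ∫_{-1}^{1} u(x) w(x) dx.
g(x) = -33*x^2/7 + 18*x/5 + 111/35

The best approximation g ∈ W is the orthogonal projection of f onto W. Writing g = a_0 + a_1 x + a_2 x^2, the coefficients solve the normal equations G · a = b where
  G_{ij} = <φ_i, φ_j> and b_i = <f, φ_i>, with φ_0 = 1, φ_1 = x, φ_2 = x^2.
G =
  [2, 0, 2/3]
  [0, 2/3, 0]
  [2/3, 0, 2/5],
b = (16/5, 12/5, 8/35).
Solving gives a_0 = 111/35, a_1 = 18/5, a_2 = -33/7, so
  g(x) = -33*x^2/7 + 18*x/5 + 111/35.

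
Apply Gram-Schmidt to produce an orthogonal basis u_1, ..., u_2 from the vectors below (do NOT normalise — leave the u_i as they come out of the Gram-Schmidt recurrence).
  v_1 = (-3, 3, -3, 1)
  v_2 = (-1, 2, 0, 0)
Orthogonal basis:
  u_1 = (-3, 3, -3, 1)
  u_2 = (-1/28, 29/28, 27/28, -9/28)

Apply the Gram-Schmidt recurrence
  u_1 = v_1
  u_i = v_i − Σ_{j<i} ((v_i · u_j) / (u_j · u_j)) · u_j.

Step by step this gives:
  u_1 = (-3, 3, -3, 1)
  u_2 = (-1/28, 29/28, 27/28, -9/28)

Orthogonality check:
  u_2 · u_1 = 0 (should be 0)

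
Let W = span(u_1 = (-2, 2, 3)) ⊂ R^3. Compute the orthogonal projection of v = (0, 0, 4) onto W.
proj_W(v) = (-24/17, 24/17, 36/17)

Set up U = [u_1 | ... | u_1] ∈ R^(3×1). The projector onto W = col(U) is P = U (U^T U)^(-1) U^T.
Compute U^T U =
  [17],
and U^T v = (12).
Solve U^T U · c = U^T v for the coefficients: c = (12/17). The projection is proj_W(v) = U c.
Check: (v - proj_W(v)) · u_1 = 0  (should be 0).
Result: proj_W(v) = (-24/17, 24/17, 36/17).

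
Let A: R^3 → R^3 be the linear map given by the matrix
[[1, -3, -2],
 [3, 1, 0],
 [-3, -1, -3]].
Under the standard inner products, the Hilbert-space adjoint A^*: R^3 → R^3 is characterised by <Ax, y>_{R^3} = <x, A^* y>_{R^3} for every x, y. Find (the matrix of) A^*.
A^* = A^T =
[[1, 3, -3],
 [-3, 1, -1],
 [-2, 0, -3]]

For real matrices with standard dot products, the defining identity <Ax, y> = <x, A^* y> gives (Ax)^T y = x^T (A^*) y, i.e. x^T A^T y = x^T (A^*) y. Since this holds for all x, y, we must have A^* = A^T. Therefore
A^* =
[[1, 3, -3],
 [-3, 1, -1],
 [-2, 0, -3]].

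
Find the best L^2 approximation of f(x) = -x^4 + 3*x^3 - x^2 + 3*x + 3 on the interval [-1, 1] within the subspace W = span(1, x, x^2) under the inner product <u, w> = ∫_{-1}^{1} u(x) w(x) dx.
g(x) = -13*x^2/7 + 24*x/5 + 108/35

The best approximation g ∈ W is the orthogonal projection of f onto W. Writing g = a_0 + a_1 x + a_2 x^2, the coefficients solve the normal equations G · a = b where
  G_{ij} = <φ_i, φ_j> and b_i = <f, φ_i>, with φ_0 = 1, φ_1 = x, φ_2 = x^2.
G =
  [2, 0, 2/3]
  [0, 2/3, 0]
  [2/3, 0, 2/5],
b = (74/15, 16/5, 46/35).
Solving gives a_0 = 108/35, a_1 = 24/5, a_2 = -13/7, so
  g(x) = -13*x^2/7 + 24*x/5 + 108/35.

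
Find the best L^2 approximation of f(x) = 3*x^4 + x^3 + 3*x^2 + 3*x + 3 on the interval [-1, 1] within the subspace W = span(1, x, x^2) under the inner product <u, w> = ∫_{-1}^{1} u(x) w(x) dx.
g(x) = 39*x^2/7 + 18*x/5 + 96/35

The best approximation g ∈ W is the orthogonal projection of f onto W. Writing g = a_0 + a_1 x + a_2 x^2, the coefficients solve the normal equations G · a = b where
  G_{ij} = <φ_i, φ_j> and b_i = <f, φ_i>, with φ_0 = 1, φ_1 = x, φ_2 = x^2.
G =
  [2, 0, 2/3]
  [0, 2/3, 0]
  [2/3, 0, 2/5],
b = (46/5, 12/5, 142/35).
Solving gives a_0 = 96/35, a_1 = 18/5, a_2 = 39/7, so
  g(x) = 39*x^2/7 + 18*x/5 + 96/35.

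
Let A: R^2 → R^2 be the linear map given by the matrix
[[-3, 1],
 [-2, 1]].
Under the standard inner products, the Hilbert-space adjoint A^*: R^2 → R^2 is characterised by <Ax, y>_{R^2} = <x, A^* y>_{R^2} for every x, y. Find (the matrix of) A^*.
A^* = A^T =
[[-3, -2],
 [1, 1]]

For real matrices with standard dot products, the defining identity <Ax, y> = <x, A^* y> gives (Ax)^T y = x^T (A^*) y, i.e. x^T A^T y = x^T (A^*) y. Since this holds for all x, y, we must have A^* = A^T. Therefore
A^* =
[[-3, -2],
 [1, 1]].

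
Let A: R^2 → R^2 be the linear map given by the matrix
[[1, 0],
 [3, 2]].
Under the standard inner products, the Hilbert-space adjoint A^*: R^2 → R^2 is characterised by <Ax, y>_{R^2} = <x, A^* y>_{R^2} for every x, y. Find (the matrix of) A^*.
A^* = A^T =
[[1, 3],
 [0, 2]]

For real matrices with standard dot products, the defining identity <Ax, y> = <x, A^* y> gives (Ax)^T y = x^T (A^*) y, i.e. x^T A^T y = x^T (A^*) y. Since this holds for all x, y, we must have A^* = A^T. Therefore
A^* =
[[1, 3],
 [0, 2]].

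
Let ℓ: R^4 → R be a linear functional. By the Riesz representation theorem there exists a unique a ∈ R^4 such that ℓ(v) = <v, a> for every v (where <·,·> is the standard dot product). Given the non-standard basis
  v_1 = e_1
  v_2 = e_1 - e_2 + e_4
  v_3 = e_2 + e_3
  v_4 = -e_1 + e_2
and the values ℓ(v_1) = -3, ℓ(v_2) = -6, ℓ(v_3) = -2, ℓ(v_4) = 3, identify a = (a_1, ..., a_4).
a = (-3, 0, -2, -3)

Write a = (a_1, ..., a_4) in the standard basis. For each basis vector v_i, ℓ(v_i) = <v_i, a> is a linear equation in the a_j's. Collect the n equations into a matrix system V a = ℓ, where row i of V is v_i (expressed in the standard basis). Since V is invertible (lower-triangular with 1s on the diagonal, up to permutation), solve by back-substitution:
  V =
[[1, 0, 0, 0],
 [1, -1, 0, 1],
 [0, 1, 1, 0],
 [-1, 1, 0, 0]]
  V a = (-3, -6, -2, 3)
Solving gives a = (-3, 0, -2, -3).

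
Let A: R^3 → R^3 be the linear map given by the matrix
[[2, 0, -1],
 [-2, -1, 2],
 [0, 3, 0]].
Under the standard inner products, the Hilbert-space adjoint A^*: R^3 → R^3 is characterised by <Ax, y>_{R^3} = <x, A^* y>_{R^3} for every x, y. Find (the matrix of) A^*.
A^* = A^T =
[[2, -2, 0],
 [0, -1, 3],
 [-1, 2, 0]]

For real matrices with standard dot products, the defining identity <Ax, y> = <x, A^* y> gives (Ax)^T y = x^T (A^*) y, i.e. x^T A^T y = x^T (A^*) y. Since this holds for all x, y, we must have A^* = A^T. Therefore
A^* =
[[2, -2, 0],
 [0, -1, 3],
 [-1, 2, 0]].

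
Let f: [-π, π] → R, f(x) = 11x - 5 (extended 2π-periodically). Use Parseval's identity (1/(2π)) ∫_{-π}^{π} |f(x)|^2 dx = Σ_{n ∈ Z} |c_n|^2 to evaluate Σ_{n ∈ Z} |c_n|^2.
Σ |c_n|^2 = 121π^2/3 + 25

Expand and integrate term by term over [-π, π]:
  ∫ (11x)^2 dx = 121·(2π^3/3); ∫ 2·11·(-5)·x dx = 0 (odd integrand); ∫ (-5)^2 dx = 25·2π.
So (1/(2π)) ∫_{-π}^{π} (11x - 5)^2 dx = 121π^2/3 + 25 = 121π^2/3 + 25.
Parseval ⇒ Σ |c_n|^2 = 121π^2/3 + 25.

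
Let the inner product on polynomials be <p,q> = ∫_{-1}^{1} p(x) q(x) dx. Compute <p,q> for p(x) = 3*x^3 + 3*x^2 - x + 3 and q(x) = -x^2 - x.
<p,q> = -56/15

Expand the product: p(x)·q(x) = -3*x^5 - 6*x^4 - 2*x^3 - 2*x^2 - 3*x.
∫_{-1}^{1} of each monomial x^k gives [2/(k+1) if k even, 0 if k odd]. Integrating term-by-term (or equivalently evaluating the antiderivative F(x) = -x^6/2 - 6*x^5/5 - x^4/2 - 2*x^3/3 - 3*x^2/2 at the endpoints):
  F(1) − F(−1) = -131/30 − (-19/30) = -56/15.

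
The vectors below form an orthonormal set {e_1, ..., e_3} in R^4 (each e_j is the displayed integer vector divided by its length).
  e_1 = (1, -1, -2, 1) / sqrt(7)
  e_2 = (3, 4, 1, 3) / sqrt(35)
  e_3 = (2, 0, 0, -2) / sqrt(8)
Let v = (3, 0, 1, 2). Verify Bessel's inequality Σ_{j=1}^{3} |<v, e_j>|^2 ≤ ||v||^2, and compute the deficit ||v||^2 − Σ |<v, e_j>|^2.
Σ |<v, e_j>|^2 = 91/10; ||v||^2 = 14; deficit = 49/10

Write each e_j = u_j / sqrt(<u_j, u_j>) where u_j is the displayed integer vector. Then <v, e_j> = <v, u_j> / sqrt(<u_j, u_j>), so |<v, e_j>|^2 = <v, u_j>^2 / <u_j, u_j>.
Coefficients: <v, e_1> = 3/sqrt(7), <v, e_2> = 16/sqrt(35), <v, e_3> = 2/sqrt(8).
Square and sum: Σ |<v, e_j>|^2 = 91/10.
Compute ||v||^2 = v·v = 14.
Deficit = 14 − 91/10 = 49/10 ≥ 0, confirming Bessel's inequality. (The deficit equals ||v − Σ <v,e_j> e_j||^2, the squared distance from v to span{e_j}.)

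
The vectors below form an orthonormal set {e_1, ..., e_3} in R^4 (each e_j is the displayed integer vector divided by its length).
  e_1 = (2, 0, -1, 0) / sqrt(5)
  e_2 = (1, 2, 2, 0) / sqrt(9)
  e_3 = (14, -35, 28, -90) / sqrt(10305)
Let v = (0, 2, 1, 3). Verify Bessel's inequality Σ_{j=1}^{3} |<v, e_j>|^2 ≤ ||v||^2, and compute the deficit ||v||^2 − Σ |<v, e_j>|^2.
Σ |<v, e_j>|^2 = 3125/229; ||v||^2 = 14; deficit = 81/229

Write each e_j = u_j / sqrt(<u_j, u_j>) where u_j is the displayed integer vector. Then <v, e_j> = <v, u_j> / sqrt(<u_j, u_j>), so |<v, e_j>|^2 = <v, u_j>^2 / <u_j, u_j>.
Coefficients: <v, e_1> = -1/sqrt(5), <v, e_2> = 6/sqrt(9), <v, e_3> = -312/sqrt(10305).
Square and sum: Σ |<v, e_j>|^2 = 3125/229.
Compute ||v||^2 = v·v = 14.
Deficit = 14 − 3125/229 = 81/229 ≥ 0, confirming Bessel's inequality. (The deficit equals ||v − Σ <v,e_j> e_j||^2, the squared distance from v to span{e_j}.)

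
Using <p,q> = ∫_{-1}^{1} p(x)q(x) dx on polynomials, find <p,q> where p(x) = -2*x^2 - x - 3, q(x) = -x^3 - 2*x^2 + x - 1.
<p,q> = 38/3

Expand the product: p(x)·q(x) = 2*x^5 + 5*x^4 + 3*x^3 + 7*x^2 - 2*x + 3.
∫_{-1}^{1} of each monomial x^k gives [2/(k+1) if k even, 0 if k odd]. Integrating term-by-term (or equivalently evaluating the antiderivative F(x) = x^6/3 + x^5 + 3*x^4/4 + 7*x^3/3 - x^2 + 3*x at the endpoints):
  F(1) − F(−1) = 77/12 − (-25/4) = 38/3.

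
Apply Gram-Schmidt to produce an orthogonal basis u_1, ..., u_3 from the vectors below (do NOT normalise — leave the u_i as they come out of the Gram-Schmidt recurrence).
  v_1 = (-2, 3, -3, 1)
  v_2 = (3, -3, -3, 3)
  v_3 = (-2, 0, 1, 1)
Orthogonal basis:
  u_1 = (-2, 3, -3, 1)
  u_2 = (63/23, -60/23, -78/23, 72/23)
  u_3 = (-18/13, -62/91, 5/7, 129/91)

Apply the Gram-Schmidt recurrence
  u_1 = v_1
  u_i = v_i − Σ_{j<i} ((v_i · u_j) / (u_j · u_j)) · u_j.

Step by step this gives:
  u_1 = (-2, 3, -3, 1)
  u_2 = (63/23, -60/23, -78/23, 72/23)
  u_3 = (-18/13, -62/91, 5/7, 129/91)

Orthogonality check:
  u_2 · u_1 = 0 (should be 0)
  u_3 · u_1 = 0 (should be 0)
  u_3 · u_2 = 0 (should be 0)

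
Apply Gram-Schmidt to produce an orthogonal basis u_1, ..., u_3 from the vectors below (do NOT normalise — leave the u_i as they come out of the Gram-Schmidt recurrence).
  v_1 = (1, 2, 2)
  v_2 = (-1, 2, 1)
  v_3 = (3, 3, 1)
Orthogonal basis:
  u_1 = (1, 2, 2)
  u_2 = (-14/9, 8/9, -1/9)
  u_3 = (22/29, 33/29, -44/29)

Apply the Gram-Schmidt recurrence
  u_1 = v_1
  u_i = v_i − Σ_{j<i} ((v_i · u_j) / (u_j · u_j)) · u_j.

Step by step this gives:
  u_1 = (1, 2, 2)
  u_2 = (-14/9, 8/9, -1/9)
  u_3 = (22/29, 33/29, -44/29)

Orthogonality check:
  u_2 · u_1 = 0 (should be 0)
  u_3 · u_1 = 0 (should be 0)
  u_3 · u_2 = 0 (should be 0)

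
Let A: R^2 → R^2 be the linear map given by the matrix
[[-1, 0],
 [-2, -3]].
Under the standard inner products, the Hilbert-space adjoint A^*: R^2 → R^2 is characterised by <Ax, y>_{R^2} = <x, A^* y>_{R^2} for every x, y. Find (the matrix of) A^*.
A^* = A^T =
[[-1, -2],
 [0, -3]]

For real matrices with standard dot products, the defining identity <Ax, y> = <x, A^* y> gives (Ax)^T y = x^T (A^*) y, i.e. x^T A^T y = x^T (A^*) y. Since this holds for all x, y, we must have A^* = A^T. Therefore
A^* =
[[-1, -2],
 [0, -3]].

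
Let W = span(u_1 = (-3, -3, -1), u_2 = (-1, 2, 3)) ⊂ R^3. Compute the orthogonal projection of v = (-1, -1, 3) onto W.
proj_W(v) = (-44/23, 7/23, 42/23)

Set up U = [u_1 | ... | u_2] ∈ R^(3×2). The projector onto W = col(U) is P = U (U^T U)^(-1) U^T.
Compute U^T U =
  [19, -6]
  [-6, 14],
and U^T v = (3, 8).
Solve U^T U · c = U^T v for the coefficients: c = (9/23, 17/23). The projection is proj_W(v) = U c.
Check: (v - proj_W(v)) · u_1 = 0  (should be 0).
Check: (v - proj_W(v)) · u_2 = 0  (should be 0).
Result: proj_W(v) = (-44/23, 7/23, 42/23).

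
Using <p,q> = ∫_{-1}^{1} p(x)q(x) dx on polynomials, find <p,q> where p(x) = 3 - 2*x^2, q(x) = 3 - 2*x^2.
<p,q> = 58/5

Expand the product: p(x)·q(x) = 4*x^4 - 12*x^2 + 9.
∫_{-1}^{1} of each monomial x^k gives [2/(k+1) if k even, 0 if k odd]. Integrating term-by-term (or equivalently evaluating the antiderivative F(x) = 4*x^5/5 - 4*x^3 + 9*x at the endpoints):
  F(1) − F(−1) = 29/5 − (-29/5) = 58/5.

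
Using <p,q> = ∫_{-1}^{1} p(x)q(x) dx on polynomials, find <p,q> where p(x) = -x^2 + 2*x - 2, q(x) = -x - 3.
<p,q> = 38/3

Expand the product: p(x)·q(x) = x^3 + x^2 - 4*x + 6.
∫_{-1}^{1} of each monomial x^k gives [2/(k+1) if k even, 0 if k odd]. Integrating term-by-term (or equivalently evaluating the antiderivative F(x) = x^4/4 + x^3/3 - 2*x^2 + 6*x at the endpoints):
  F(1) − F(−1) = 55/12 − (-97/12) = 38/3.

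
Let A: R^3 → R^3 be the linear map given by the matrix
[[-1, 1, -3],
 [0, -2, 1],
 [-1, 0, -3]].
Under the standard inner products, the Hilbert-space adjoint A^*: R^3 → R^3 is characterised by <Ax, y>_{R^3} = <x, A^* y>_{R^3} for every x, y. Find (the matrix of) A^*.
A^* = A^T =
[[-1, 0, -1],
 [1, -2, 0],
 [-3, 1, -3]]

For real matrices with standard dot products, the defining identity <Ax, y> = <x, A^* y> gives (Ax)^T y = x^T (A^*) y, i.e. x^T A^T y = x^T (A^*) y. Since this holds for all x, y, we must have A^* = A^T. Therefore
A^* =
[[-1, 0, -1],
 [1, -2, 0],
 [-3, 1, -3]].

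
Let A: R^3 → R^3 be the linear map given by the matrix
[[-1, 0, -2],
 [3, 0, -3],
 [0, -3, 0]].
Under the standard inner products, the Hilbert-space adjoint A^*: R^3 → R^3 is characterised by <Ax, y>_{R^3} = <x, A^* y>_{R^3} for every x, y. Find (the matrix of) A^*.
A^* = A^T =
[[-1, 3, 0],
 [0, 0, -3],
 [-2, -3, 0]]

For real matrices with standard dot products, the defining identity <Ax, y> = <x, A^* y> gives (Ax)^T y = x^T (A^*) y, i.e. x^T A^T y = x^T (A^*) y. Since this holds for all x, y, we must have A^* = A^T. Therefore
A^* =
[[-1, 3, 0],
 [0, 0, -3],
 [-2, -3, 0]].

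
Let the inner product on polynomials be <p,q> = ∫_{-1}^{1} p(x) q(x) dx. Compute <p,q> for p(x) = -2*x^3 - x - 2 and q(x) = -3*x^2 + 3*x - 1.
<p,q> = 18/5

Expand the product: p(x)·q(x) = 6*x^5 - 6*x^4 + 5*x^3 + 3*x^2 - 5*x + 2.
∫_{-1}^{1} of each monomial x^k gives [2/(k+1) if k even, 0 if k odd]. Integrating term-by-term (or equivalently evaluating the antiderivative F(x) = x^6 - 6*x^5/5 + 5*x^4/4 + x^3 - 5*x^2/2 + 2*x at the endpoints):
  F(1) − F(−1) = 31/20 − (-41/20) = 18/5.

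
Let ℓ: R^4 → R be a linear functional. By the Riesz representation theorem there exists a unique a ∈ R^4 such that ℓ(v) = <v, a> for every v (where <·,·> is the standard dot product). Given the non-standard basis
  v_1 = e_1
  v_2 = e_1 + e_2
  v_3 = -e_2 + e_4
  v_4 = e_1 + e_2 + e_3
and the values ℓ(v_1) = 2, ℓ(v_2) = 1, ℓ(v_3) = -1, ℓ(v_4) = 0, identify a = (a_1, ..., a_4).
a = (2, -1, -1, -2)

Write a = (a_1, ..., a_4) in the standard basis. For each basis vector v_i, ℓ(v_i) = <v_i, a> is a linear equation in the a_j's. Collect the n equations into a matrix system V a = ℓ, where row i of V is v_i (expressed in the standard basis). Since V is invertible (lower-triangular with 1s on the diagonal, up to permutation), solve by back-substitution:
  V =
[[1, 0, 0, 0],
 [1, 1, 0, 0],
 [0, -1, 0, 1],
 [1, 1, 1, 0]]
  V a = (2, 1, -1, 0)
Solving gives a = (2, -1, -1, -2).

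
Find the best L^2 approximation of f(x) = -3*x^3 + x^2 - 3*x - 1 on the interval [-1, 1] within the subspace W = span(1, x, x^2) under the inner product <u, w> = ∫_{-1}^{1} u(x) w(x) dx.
g(x) = x^2 - 24*x/5 - 1

The best approximation g ∈ W is the orthogonal projection of f onto W. Writing g = a_0 + a_1 x + a_2 x^2, the coefficients solve the normal equations G · a = b where
  G_{ij} = <φ_i, φ_j> and b_i = <f, φ_i>, with φ_0 = 1, φ_1 = x, φ_2 = x^2.
G =
  [2, 0, 2/3]
  [0, 2/3, 0]
  [2/3, 0, 2/5],
b = (-4/3, -16/5, -4/15).
Solving gives a_0 = -1, a_1 = -24/5, a_2 = 1, so
  g(x) = x^2 - 24*x/5 - 1.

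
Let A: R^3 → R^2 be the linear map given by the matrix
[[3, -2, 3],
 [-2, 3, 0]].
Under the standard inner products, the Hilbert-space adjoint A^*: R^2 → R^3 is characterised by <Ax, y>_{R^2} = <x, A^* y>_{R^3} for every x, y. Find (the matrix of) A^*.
A^* = A^T =
[[3, -2],
 [-2, 3],
 [3, 0]]

For real matrices with standard dot products, the defining identity <Ax, y> = <x, A^* y> gives (Ax)^T y = x^T (A^*) y, i.e. x^T A^T y = x^T (A^*) y. Since this holds for all x, y, we must have A^* = A^T. Therefore
A^* =
[[3, -2],
 [-2, 3],
 [3, 0]].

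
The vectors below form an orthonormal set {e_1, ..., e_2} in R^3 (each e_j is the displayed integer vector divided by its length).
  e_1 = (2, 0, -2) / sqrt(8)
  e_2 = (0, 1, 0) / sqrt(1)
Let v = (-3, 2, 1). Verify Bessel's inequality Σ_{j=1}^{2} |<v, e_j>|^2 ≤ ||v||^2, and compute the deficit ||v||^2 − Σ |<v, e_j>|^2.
Σ |<v, e_j>|^2 = 12; ||v||^2 = 14; deficit = 2

Write each e_j = u_j / sqrt(<u_j, u_j>) where u_j is the displayed integer vector. Then <v, e_j> = <v, u_j> / sqrt(<u_j, u_j>), so |<v, e_j>|^2 = <v, u_j>^2 / <u_j, u_j>.
Coefficients: <v, e_1> = -8/sqrt(8), <v, e_2> = 2/sqrt(1).
Square and sum: Σ |<v, e_j>|^2 = 12.
Compute ||v||^2 = v·v = 14.
Deficit = 14 − 12 = 2 ≥ 0, confirming Bessel's inequality. (The deficit equals ||v − Σ <v,e_j> e_j||^2, the squared distance from v to span{e_j}.)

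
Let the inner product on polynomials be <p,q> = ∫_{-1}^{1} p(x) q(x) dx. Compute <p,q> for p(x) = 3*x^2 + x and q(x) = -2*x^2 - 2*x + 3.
<p,q> = 34/15

Expand the product: p(x)·q(x) = -6*x^4 - 8*x^3 + 7*x^2 + 3*x.
∫_{-1}^{1} of each monomial x^k gives [2/(k+1) if k even, 0 if k odd]. Integrating term-by-term (or equivalently evaluating the antiderivative F(x) = -6*x^5/5 - 2*x^4 + 7*x^3/3 + 3*x^2/2 at the endpoints):
  F(1) − F(−1) = 19/30 − (-49/30) = 34/15.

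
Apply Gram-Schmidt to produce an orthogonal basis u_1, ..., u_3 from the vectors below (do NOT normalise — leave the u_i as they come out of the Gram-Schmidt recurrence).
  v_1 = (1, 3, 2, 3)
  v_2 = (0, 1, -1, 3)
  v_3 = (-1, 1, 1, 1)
Orthogonal basis:
  u_1 = (1, 3, 2, 3)
  u_2 = (-10/23, -7/23, -43/23, 39/23)
  u_3 = (-200/153, 13/153, 58/153, 5/51)

Apply the Gram-Schmidt recurrence
  u_1 = v_1
  u_i = v_i − Σ_{j<i} ((v_i · u_j) / (u_j · u_j)) · u_j.

Step by step this gives:
  u_1 = (1, 3, 2, 3)
  u_2 = (-10/23, -7/23, -43/23, 39/23)
  u_3 = (-200/153, 13/153, 58/153, 5/51)

Orthogonality check:
  u_2 · u_1 = 0 (should be 0)
  u_3 · u_1 = 0 (should be 0)
  u_3 · u_2 = 0 (should be 0)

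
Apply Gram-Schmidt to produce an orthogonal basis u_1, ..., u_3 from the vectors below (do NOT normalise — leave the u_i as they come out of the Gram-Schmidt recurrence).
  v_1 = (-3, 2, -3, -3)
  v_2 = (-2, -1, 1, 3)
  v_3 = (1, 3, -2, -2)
Orthogonal basis:
  u_1 = (-3, 2, -3, -3)
  u_2 = (-86/31, -15/31, 7/31, 69/31)
  u_3 = (198/401, 678/401, -156/401, 410/401)

Apply the Gram-Schmidt recurrence
  u_1 = v_1
  u_i = v_i − Σ_{j<i} ((v_i · u_j) / (u_j · u_j)) · u_j.

Step by step this gives:
  u_1 = (-3, 2, -3, -3)
  u_2 = (-86/31, -15/31, 7/31, 69/31)
  u_3 = (198/401, 678/401, -156/401, 410/401)

Orthogonality check:
  u_2 · u_1 = 0 (should be 0)
  u_3 · u_1 = 0 (should be 0)
  u_3 · u_2 = 0 (should be 0)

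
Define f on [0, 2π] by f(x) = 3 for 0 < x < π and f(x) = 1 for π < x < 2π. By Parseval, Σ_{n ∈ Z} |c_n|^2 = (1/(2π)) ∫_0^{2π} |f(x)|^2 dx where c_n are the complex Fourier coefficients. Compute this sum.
Σ |c_n|^2 = 5

Parseval equates the L^2 energy of f (normalised by 1/(2π)) with the ℓ^2 sum of its Fourier coefficients: (1/(2π)) ∫_0^{2π} |f|^2 = Σ |c_n|^2.
Compute the left side: (1/(2π)) [∫_0^π 3^2 dx + ∫_π^{2π} 1^2 dx] = (1/(2π)) · (9π + 1π) = (9 + 1)/2 = 5.
So Σ_{n ∈ Z} |c_n|^2 = 5.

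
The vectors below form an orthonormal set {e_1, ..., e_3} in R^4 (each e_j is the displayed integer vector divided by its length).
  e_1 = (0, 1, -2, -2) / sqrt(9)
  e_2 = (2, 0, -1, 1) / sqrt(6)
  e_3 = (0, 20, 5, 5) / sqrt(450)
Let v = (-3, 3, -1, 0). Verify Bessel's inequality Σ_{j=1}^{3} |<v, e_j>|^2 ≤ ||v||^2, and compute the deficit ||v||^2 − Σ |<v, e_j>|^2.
Σ |<v, e_j>|^2 = 41/3; ||v||^2 = 19; deficit = 16/3

Write each e_j = u_j / sqrt(<u_j, u_j>) where u_j is the displayed integer vector. Then <v, e_j> = <v, u_j> / sqrt(<u_j, u_j>), so |<v, e_j>|^2 = <v, u_j>^2 / <u_j, u_j>.
Coefficients: <v, e_1> = 5/sqrt(9), <v, e_2> = -5/sqrt(6), <v, e_3> = 55/sqrt(450).
Square and sum: Σ |<v, e_j>|^2 = 41/3.
Compute ||v||^2 = v·v = 19.
Deficit = 19 − 41/3 = 16/3 ≥ 0, confirming Bessel's inequality. (The deficit equals ||v − Σ <v,e_j> e_j||^2, the squared distance from v to span{e_j}.)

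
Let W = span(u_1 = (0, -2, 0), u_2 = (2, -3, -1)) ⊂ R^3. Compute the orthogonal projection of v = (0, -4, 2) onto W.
proj_W(v) = (-4/5, -4, 2/5)

Set up U = [u_1 | ... | u_2] ∈ R^(3×2). The projector onto W = col(U) is P = U (U^T U)^(-1) U^T.
Compute U^T U =
  [4, 6]
  [6, 14],
and U^T v = (8, 10).
Solve U^T U · c = U^T v for the coefficients: c = (13/5, -2/5). The projection is proj_W(v) = U c.
Check: (v - proj_W(v)) · u_1 = 0  (should be 0).
Check: (v - proj_W(v)) · u_2 = 0  (should be 0).
Result: proj_W(v) = (-4/5, -4, 2/5).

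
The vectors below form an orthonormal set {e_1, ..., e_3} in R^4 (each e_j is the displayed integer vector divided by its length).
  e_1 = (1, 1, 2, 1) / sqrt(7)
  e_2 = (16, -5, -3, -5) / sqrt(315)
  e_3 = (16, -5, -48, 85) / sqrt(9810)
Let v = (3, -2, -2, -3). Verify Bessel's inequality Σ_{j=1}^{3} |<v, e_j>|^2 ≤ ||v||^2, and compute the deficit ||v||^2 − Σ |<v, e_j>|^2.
Σ |<v, e_j>|^2 = 5667/218; ||v||^2 = 26; deficit = 1/218

Write each e_j = u_j / sqrt(<u_j, u_j>) where u_j is the displayed integer vector. Then <v, e_j> = <v, u_j> / sqrt(<u_j, u_j>), so |<v, e_j>|^2 = <v, u_j>^2 / <u_j, u_j>.
Coefficients: <v, e_1> = -6/sqrt(7), <v, e_2> = 79/sqrt(315), <v, e_3> = -101/sqrt(9810).
Square and sum: Σ |<v, e_j>|^2 = 5667/218.
Compute ||v||^2 = v·v = 26.
Deficit = 26 − 5667/218 = 1/218 ≥ 0, confirming Bessel's inequality. (The deficit equals ||v − Σ <v,e_j> e_j||^2, the squared distance from v to span{e_j}.)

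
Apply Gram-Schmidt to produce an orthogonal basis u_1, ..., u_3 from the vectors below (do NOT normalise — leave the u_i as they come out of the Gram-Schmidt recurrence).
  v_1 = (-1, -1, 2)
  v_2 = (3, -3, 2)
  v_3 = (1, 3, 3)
Orthogonal basis:
  u_1 = (-1, -1, 2)
  u_2 = (11/3, -7/3, 2/3)
  u_3 = (46/29, 92/29, 69/29)

Apply the Gram-Schmidt recurrence
  u_1 = v_1
  u_i = v_i − Σ_{j<i} ((v_i · u_j) / (u_j · u_j)) · u_j.

Step by step this gives:
  u_1 = (-1, -1, 2)
  u_2 = (11/3, -7/3, 2/3)
  u_3 = (46/29, 92/29, 69/29)

Orthogonality check:
  u_2 · u_1 = 0 (should be 0)
  u_3 · u_1 = 0 (should be 0)
  u_3 · u_2 = 0 (should be 0)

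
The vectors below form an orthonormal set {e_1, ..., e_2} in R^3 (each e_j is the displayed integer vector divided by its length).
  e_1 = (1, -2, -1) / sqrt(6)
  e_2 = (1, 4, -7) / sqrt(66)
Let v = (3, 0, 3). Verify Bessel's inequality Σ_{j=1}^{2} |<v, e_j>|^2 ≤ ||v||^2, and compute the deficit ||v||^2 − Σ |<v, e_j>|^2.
Σ |<v, e_j>|^2 = 54/11; ||v||^2 = 18; deficit = 144/11

Write each e_j = u_j / sqrt(<u_j, u_j>) where u_j is the displayed integer vector. Then <v, e_j> = <v, u_j> / sqrt(<u_j, u_j>), so |<v, e_j>|^2 = <v, u_j>^2 / <u_j, u_j>.
Coefficients: <v, e_1> = 0/sqrt(6), <v, e_2> = -18/sqrt(66).
Square and sum: Σ |<v, e_j>|^2 = 54/11.
Compute ||v||^2 = v·v = 18.
Deficit = 18 − 54/11 = 144/11 ≥ 0, confirming Bessel's inequality. (The deficit equals ||v − Σ <v,e_j> e_j||^2, the squared distance from v to span{e_j}.)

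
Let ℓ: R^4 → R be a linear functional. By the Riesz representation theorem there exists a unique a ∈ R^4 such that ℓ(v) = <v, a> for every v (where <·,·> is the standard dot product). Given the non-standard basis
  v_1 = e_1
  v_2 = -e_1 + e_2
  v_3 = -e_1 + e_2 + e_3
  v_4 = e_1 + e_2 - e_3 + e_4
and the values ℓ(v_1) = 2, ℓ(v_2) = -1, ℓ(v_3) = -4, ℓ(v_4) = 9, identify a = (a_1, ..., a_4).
a = (2, 1, -3, 3)

Write a = (a_1, ..., a_4) in the standard basis. For each basis vector v_i, ℓ(v_i) = <v_i, a> is a linear equation in the a_j's. Collect the n equations into a matrix system V a = ℓ, where row i of V is v_i (expressed in the standard basis). Since V is invertible (lower-triangular with 1s on the diagonal, up to permutation), solve by back-substitution:
  V =
[[1, 0, 0, 0],
 [-1, 1, 0, 0],
 [-1, 1, 1, 0],
 [1, 1, -1, 1]]
  V a = (2, -1, -4, 9)
Solving gives a = (2, 1, -3, 3).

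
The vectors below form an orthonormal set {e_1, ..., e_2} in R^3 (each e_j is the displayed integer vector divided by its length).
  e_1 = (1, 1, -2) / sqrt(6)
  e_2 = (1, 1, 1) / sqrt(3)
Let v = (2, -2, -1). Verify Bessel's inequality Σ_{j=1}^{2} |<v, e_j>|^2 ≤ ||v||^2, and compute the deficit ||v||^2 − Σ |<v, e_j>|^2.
Σ |<v, e_j>|^2 = 1; ||v||^2 = 9; deficit = 8

Write each e_j = u_j / sqrt(<u_j, u_j>) where u_j is the displayed integer vector. Then <v, e_j> = <v, u_j> / sqrt(<u_j, u_j>), so |<v, e_j>|^2 = <v, u_j>^2 / <u_j, u_j>.
Coefficients: <v, e_1> = 2/sqrt(6), <v, e_2> = -1/sqrt(3).
Square and sum: Σ |<v, e_j>|^2 = 1.
Compute ||v||^2 = v·v = 9.
Deficit = 9 − 1 = 8 ≥ 0, confirming Bessel's inequality. (The deficit equals ||v − Σ <v,e_j> e_j||^2, the squared distance from v to span{e_j}.)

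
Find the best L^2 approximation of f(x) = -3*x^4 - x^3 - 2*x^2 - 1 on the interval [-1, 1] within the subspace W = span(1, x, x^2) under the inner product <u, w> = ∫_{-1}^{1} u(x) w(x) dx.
g(x) = -32*x^2/7 - 3*x/5 - 26/35

The best approximation g ∈ W is the orthogonal projection of f onto W. Writing g = a_0 + a_1 x + a_2 x^2, the coefficients solve the normal equations G · a = b where
  G_{ij} = <φ_i, φ_j> and b_i = <f, φ_i>, with φ_0 = 1, φ_1 = x, φ_2 = x^2.
G =
  [2, 0, 2/3]
  [0, 2/3, 0]
  [2/3, 0, 2/5],
b = (-68/15, -2/5, -244/105).
Solving gives a_0 = -26/35, a_1 = -3/5, a_2 = -32/7, so
  g(x) = -32*x^2/7 - 3*x/5 - 26/35.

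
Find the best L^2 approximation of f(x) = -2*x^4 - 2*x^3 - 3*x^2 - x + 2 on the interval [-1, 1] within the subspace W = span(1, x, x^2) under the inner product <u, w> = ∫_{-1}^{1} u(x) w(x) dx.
g(x) = -33*x^2/7 - 11*x/5 + 76/35

The best approximation g ∈ W is the orthogonal projection of f onto W. Writing g = a_0 + a_1 x + a_2 x^2, the coefficients solve the normal equations G · a = b where
  G_{ij} = <φ_i, φ_j> and b_i = <f, φ_i>, with φ_0 = 1, φ_1 = x, φ_2 = x^2.
G =
  [2, 0, 2/3]
  [0, 2/3, 0]
  [2/3, 0, 2/5],
b = (6/5, -22/15, -46/105).
Solving gives a_0 = 76/35, a_1 = -11/5, a_2 = -33/7, so
  g(x) = -33*x^2/7 - 11*x/5 + 76/35.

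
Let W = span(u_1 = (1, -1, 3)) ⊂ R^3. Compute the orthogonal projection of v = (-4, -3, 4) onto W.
proj_W(v) = (1, -1, 3)

Set up U = [u_1 | ... | u_1] ∈ R^(3×1). The projector onto W = col(U) is P = U (U^T U)^(-1) U^T.
Compute U^T U =
  [11],
and U^T v = (11).
Solve U^T U · c = U^T v for the coefficients: c = (1). The projection is proj_W(v) = U c.
Check: (v - proj_W(v)) · u_1 = 0  (should be 0).
Result: proj_W(v) = (1, -1, 3).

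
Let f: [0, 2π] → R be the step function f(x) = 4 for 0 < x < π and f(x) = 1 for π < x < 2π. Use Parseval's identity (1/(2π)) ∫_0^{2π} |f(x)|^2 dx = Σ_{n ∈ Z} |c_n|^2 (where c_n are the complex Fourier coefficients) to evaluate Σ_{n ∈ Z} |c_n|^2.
Σ |c_n|^2 = 17/2

Parseval equates the L^2 energy of f (normalised by 1/(2π)) with the ℓ^2 sum of its Fourier coefficients: (1/(2π)) ∫_0^{2π} |f|^2 = Σ |c_n|^2.
Compute the left side: (1/(2π)) [∫_0^π 4^2 dx + ∫_π^{2π} 1^2 dx] = (1/(2π)) · (16π + 1π) = (16 + 1)/2 = 17/2.
So Σ_{n ∈ Z} |c_n|^2 = 17/2.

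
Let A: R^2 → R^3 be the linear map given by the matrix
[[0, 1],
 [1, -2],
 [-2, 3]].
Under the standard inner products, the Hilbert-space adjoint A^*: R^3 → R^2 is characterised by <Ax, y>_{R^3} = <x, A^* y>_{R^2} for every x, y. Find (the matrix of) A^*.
A^* = A^T =
[[0, 1, -2],
 [1, -2, 3]]

For real matrices with standard dot products, the defining identity <Ax, y> = <x, A^* y> gives (Ax)^T y = x^T (A^*) y, i.e. x^T A^T y = x^T (A^*) y. Since this holds for all x, y, we must have A^* = A^T. Therefore
A^* =
[[0, 1, -2],
 [1, -2, 3]].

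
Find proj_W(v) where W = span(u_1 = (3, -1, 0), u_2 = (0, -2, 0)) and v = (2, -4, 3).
proj_W(v) = (2, -4, 0)

Set up U = [u_1 | ... | u_2] ∈ R^(3×2). The projector onto W = col(U) is P = U (U^T U)^(-1) U^T.
Compute U^T U =
  [10, 2]
  [2, 4],
and U^T v = (10, 8).
Solve U^T U · c = U^T v for the coefficients: c = (2/3, 5/3). The projection is proj_W(v) = U c.
Check: (v - proj_W(v)) · u_1 = 0  (should be 0).
Check: (v - proj_W(v)) · u_2 = 0  (should be 0).
Result: proj_W(v) = (2, -4, 0).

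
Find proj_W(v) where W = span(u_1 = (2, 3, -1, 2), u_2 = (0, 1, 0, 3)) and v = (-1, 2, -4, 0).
proj_W(v) = (124/99, 50/33, -62/99, 16/99)

Set up U = [u_1 | ... | u_2] ∈ R^(4×2). The projector onto W = col(U) is P = U (U^T U)^(-1) U^T.
Compute U^T U =
  [18, 9]
  [9, 10],
and U^T v = (8, 2).
Solve U^T U · c = U^T v for the coefficients: c = (62/99, -4/11). The projection is proj_W(v) = U c.
Check: (v - proj_W(v)) · u_1 = 0  (should be 0).
Check: (v - proj_W(v)) · u_2 = 0  (should be 0).
Result: proj_W(v) = (124/99, 50/33, -62/99, 16/99).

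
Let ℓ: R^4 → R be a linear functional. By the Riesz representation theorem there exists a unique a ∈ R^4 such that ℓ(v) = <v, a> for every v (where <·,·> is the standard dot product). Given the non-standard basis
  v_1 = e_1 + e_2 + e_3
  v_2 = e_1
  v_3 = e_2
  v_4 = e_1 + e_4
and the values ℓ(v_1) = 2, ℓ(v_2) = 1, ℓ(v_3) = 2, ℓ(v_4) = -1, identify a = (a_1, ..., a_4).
a = (1, 2, -1, -2)

Write a = (a_1, ..., a_4) in the standard basis. For each basis vector v_i, ℓ(v_i) = <v_i, a> is a linear equation in the a_j's. Collect the n equations into a matrix system V a = ℓ, where row i of V is v_i (expressed in the standard basis). Since V is invertible (lower-triangular with 1s on the diagonal, up to permutation), solve by back-substitution:
  V =
[[1, 1, 1, 0],
 [1, 0, 0, 0],
 [0, 1, 0, 0],
 [1, 0, 0, 1]]
  V a = (2, 1, 2, -1)
Solving gives a = (1, 2, -1, -2).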